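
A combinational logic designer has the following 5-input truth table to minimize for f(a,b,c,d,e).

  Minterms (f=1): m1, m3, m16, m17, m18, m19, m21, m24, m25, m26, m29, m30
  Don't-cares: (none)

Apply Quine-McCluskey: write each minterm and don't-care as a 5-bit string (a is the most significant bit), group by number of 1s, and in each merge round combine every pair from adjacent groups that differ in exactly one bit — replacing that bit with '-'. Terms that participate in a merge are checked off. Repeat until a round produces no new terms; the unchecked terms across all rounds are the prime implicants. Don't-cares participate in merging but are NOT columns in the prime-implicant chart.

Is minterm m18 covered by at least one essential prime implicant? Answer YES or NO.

NO

size-2^0 implicants → 00001(✓)  00011(✓)  10000(✓)  10001(✓)  10010(✓)  10011(✓)  10101(✓)  11000(✓)  11001(✓)  11010(✓)  11101(✓)  11110(✓)
size-2^1 implicants → -0001(✓)  -0011(✓)  000-1(✓)  1-000(✓)  1-001(✓)  1-010(✓)  1-101(✓)  10-01(✓)  100-0(✓)  100-1(✓)  1000-(✓)  1001-(✓)  11-01(✓)  11-10  110-0(✓)  1100-(✓)
size-2^2 implicants → -00-1  1--01  1-0-0  1-00-  100--
Unchecked terms (primes): -00-1, 1--01, 1-0-0, 1-00-, 100--, 11-10
Minterm coverage:
  m1 ⊆ -00-1 [E]
  m3 ⊆ -00-1 [E]
  m16 ⊆ 1-0-0,1-00-,100--
  m17 ⊆ -00-1,1--01,1-00-,100--
  m18 ⊆ 1-0-0,100--
  m19 ⊆ -00-1,100--
  m21 ⊆ 1--01 [E]
  m24 ⊆ 1-0-0,1-00-
  m25 ⊆ 1--01,1-00-
  m26 ⊆ 1-0-0,11-10
  m29 ⊆ 1--01 [E]
  m30 ⊆ 11-10 [E]
E = {-00-1, 1--01, 11-10}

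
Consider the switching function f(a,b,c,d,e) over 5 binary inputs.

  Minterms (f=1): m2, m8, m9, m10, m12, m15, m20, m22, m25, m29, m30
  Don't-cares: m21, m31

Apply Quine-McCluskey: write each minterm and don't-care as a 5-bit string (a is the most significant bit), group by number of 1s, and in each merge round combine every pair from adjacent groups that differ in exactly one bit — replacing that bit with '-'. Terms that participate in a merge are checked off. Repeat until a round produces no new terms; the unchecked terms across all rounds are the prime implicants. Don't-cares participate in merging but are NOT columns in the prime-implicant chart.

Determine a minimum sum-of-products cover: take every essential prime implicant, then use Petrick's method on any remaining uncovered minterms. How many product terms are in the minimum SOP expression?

size-2^0 implicants → 00010(✓)  01000(✓)  01001(✓)  01010(✓)  01100(✓)  01111(✓)  10100(✓)  10101(✓)  10110(✓)  11001(✓)  11101(✓)  11110(✓)  11111(✓)
size-2^1 implicants → -1001  -1111  0-010  01-00  010-0  0100-  1-101  1-110  101-0  1010-  11-01  111-1  1111-
Unchecked terms (primes): -1001, -1111, 0-010, 01-00, 010-0, 0100-, 1-101, 1-110, 101-0, 1010-, 11-01, 111-1, 1111-
Minterm coverage:
  m2 ⊆ 0-010 [E]
  m8 ⊆ 01-00,010-0,0100-
  m9 ⊆ -1001,0100-
  m10 ⊆ 0-010,010-0
  m12 ⊆ 01-00 [E]
  m15 ⊆ -1111 [E]
  m20 ⊆ 101-0,1010-
  m22 ⊆ 1-110,101-0
  m25 ⊆ -1001,11-01
  m29 ⊆ 1-101,11-01,111-1
  m30 ⊆ 1-110,1111-
E = {-1111, 0-010, 01-00}
Petrick residual → -1001, 1-101, 1-110, 101-0
Cover = bc'd'e + bcde + a'c'de' + a'bd'e' + acd'e + acde' + ab'ce'  |cover|=7

7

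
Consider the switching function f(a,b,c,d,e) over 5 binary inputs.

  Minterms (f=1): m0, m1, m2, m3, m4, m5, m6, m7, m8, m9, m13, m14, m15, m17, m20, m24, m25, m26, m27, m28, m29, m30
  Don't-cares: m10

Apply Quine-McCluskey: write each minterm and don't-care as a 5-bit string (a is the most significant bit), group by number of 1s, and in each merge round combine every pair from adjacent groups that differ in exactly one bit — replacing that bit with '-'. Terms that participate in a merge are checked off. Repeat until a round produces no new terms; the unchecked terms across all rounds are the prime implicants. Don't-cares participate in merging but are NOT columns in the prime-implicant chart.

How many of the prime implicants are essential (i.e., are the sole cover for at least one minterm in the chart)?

3

[col 0] 00000*, 00001*, 00010*, 00011*, 00100*, 00101*, 00110*, 00111*, 01000*, 01001*, 01010*, 01101*, 01110*, 01111*, 10001*, 10100*, 11000*, 11001*, 11010*, 11011*, 11100*, 11101*, 11110*
[col 1] -0001*, -0100, -1000*, -1001*, -1010*, -1101*, -1110*, 0-000*, 0-001*, 0-010*, 0-101*, 0-110*, 0-111*, 00-00*, 00-01*, 00-10*, 00-11*, 000-0*, 000-1*, 0000-*, 0001-*, 001-0*, 001-1*, 0010-*, 0011-*, 01-01*, 01-10*, 010-0*, 0100-*, 011-1*, 0111-*, 1-001*, 1-100, 11-00*, 11-01*, 11-10*, 110-0*, 110-1*, 1100-*, 1101-*, 111-0*, 1110-*
[col 2] --001, -1-01, -1-10, -10-0, -100-, 0--01, 0--10, 0-0-0, 0-00-, 0-1-1, 0-11-, 00--0*, 00--1*, 00-0-*, 00-1-*, 000--*, 001--*, 11--0, 11-0-, 110--
[col 3] 00---
Prime implicants: --001, -0100, -1-01, -1-10, -10-0, -100-, 0--01, 0--10, 0-0-0, 0-00-, 0-1-1, 0-11-, 00---, 1-100, 11--0, 11-0-, 110--
PI chart (minterm → PIs covering it):
  0 | 0-0-0,0-00-,00---
  1 | --001,0--01,0-00-,00---
  2 | 0--10,0-0-0,00---
  3 | 00---  (sole → essential)
  4 | -0100,00---
  5 | 0--01,0-1-1,00---
  6 | 0--10,0-11-,00---
  7 | 0-1-1,0-11-,00---
  8 | -10-0,-100-,0-0-0,0-00-
  9 | --001,-1-01,-100-,0--01,0-00-
  13 | -1-01,0--01,0-1-1
  14 | -1-10,0--10,0-11-
  15 | 0-1-1,0-11-
  17 | --001  (sole → essential)
  20 | -0100,1-100
  24 | -10-0,-100-,11--0,11-0-,110--
  25 | --001,-1-01,-100-,11-0-,110--
  26 | -1-10,-10-0,11--0,110--
  27 | 110--  (sole → essential)
  28 | 1-100,11--0,11-0-
  29 | -1-01,11-0-
  30 | -1-10,11--0
Essential prime implicants: --001, 00---, 110--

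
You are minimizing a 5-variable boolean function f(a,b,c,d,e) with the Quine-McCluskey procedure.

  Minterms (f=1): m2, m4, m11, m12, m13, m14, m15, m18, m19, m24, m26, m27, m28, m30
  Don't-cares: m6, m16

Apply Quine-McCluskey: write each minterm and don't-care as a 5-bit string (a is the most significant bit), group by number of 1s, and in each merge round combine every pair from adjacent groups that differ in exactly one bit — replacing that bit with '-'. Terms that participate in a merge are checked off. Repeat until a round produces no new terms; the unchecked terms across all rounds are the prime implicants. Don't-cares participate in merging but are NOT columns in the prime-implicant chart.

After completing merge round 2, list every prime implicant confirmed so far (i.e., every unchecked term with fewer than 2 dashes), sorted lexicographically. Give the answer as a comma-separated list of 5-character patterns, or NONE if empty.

Round 0: 00010✓ 00100✓ 00110✓ 01011✓ 01100✓ 01101✓ 01110✓ 01111✓ 10000✓ 10010✓ 10011✓ 11000✓ 11010✓ 11011✓ 11100✓ 11110✓
Round 1: -0010 -1011 -1100✓ -1110✓ 0-100✓ 0-110✓ 00-10 001-0✓ 01-11 011-0✓ 011-1✓ 0110-✓ 0111-✓ 1-000✓ 1-010✓ 1-011✓ 100-0✓ 1001-✓ 11-00✓ 11-10✓ 110-0✓ 1101-✓ 111-0✓
Round 2: -11-0 0-1-0 011-- 1-0-0 1-01- 11--0
PIs = {-0010, -1011, -11-0, 0-1-0, 00-10, 01-11, 011--, 1-0-0, 1-01-, 11--0}

-0010, -1011, 00-10, 01-11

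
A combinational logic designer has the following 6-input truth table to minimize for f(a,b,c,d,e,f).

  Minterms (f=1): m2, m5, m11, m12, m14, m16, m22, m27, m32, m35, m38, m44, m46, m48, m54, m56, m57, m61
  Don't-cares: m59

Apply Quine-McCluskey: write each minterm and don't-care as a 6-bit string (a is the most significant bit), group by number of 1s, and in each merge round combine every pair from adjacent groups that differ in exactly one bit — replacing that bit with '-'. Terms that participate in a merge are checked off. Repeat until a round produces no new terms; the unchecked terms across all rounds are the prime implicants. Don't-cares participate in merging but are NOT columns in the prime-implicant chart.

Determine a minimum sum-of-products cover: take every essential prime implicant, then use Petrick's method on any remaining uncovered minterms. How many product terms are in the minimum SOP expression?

11

[col 0] 000010, 000101, 001011*, 001100*, 001110*, 010000*, 010110*, 011011*, 100000*, 100011, 100110*, 101100*, 101110*, 110000*, 110110*, 111000*, 111001*, 111011*, 111101*
[col 1] -01100*, -01110*, -10000, -10110, -11011, 0-1011, 0011-0*, 1-0000, 1-0110, 10-110, 1011-0*, 11-000, 111-01, 1110-1, 11100-
[col 2] -011-0
Prime implicants: -011-0, -10000, -10110, -11011, 0-1011, 000010, 000101, 1-0000, 1-0110, 10-110, 100011, 11-000, 111-01, 1110-1, 11100-
PI chart (minterm → PIs covering it):
  2 | 000010  (sole → essential)
  5 | 000101  (sole → essential)
  11 | 0-1011  (sole → essential)
  12 | -011-0  (sole → essential)
  14 | -011-0  (sole → essential)
  16 | -10000  (sole → essential)
  22 | -10110  (sole → essential)
  27 | -11011,0-1011
  32 | 1-0000  (sole → essential)
  35 | 100011  (sole → essential)
  38 | 1-0110,10-110
  44 | -011-0  (sole → essential)
  46 | -011-0,10-110
  48 | -10000,1-0000,11-000
  54 | -10110,1-0110
  56 | 11-000,11100-
  57 | 111-01,1110-1,11100-
  61 | 111-01  (sole → essential)
Essential prime implicants: -011-0, -10000, -10110, 0-1011, 000010, 000101, 1-0000, 100011, 111-01
Petrick residual → 1-0110, 11-000
Minimum SOP uses 11 PIs: b'cdf' + bc'd'e'f' + bc'def' + a'cd'ef + a'b'c'd'ef' + a'b'c'de'f + ac'd'e'f' + ac'def' + ab'c'd'ef + abd'e'f' + abce'f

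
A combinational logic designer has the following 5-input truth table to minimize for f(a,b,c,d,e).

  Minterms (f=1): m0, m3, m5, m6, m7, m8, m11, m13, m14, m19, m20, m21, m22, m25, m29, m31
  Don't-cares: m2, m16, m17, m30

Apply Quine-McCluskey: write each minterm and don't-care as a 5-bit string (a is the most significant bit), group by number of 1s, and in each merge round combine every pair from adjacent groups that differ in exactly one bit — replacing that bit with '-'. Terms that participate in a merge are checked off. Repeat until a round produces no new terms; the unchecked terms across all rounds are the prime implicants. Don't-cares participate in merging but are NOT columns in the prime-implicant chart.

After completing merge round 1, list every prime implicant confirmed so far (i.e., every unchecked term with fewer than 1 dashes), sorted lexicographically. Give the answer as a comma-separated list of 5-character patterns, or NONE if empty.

NONE

size-2^0 implicants → 00000(✓)  00010(✓)  00011(✓)  00101(✓)  00110(✓)  00111(✓)  01000(✓)  01011(✓)  01101(✓)  01110(✓)  10000(✓)  10001(✓)  10011(✓)  10100(✓)  10101(✓)  10110(✓)  11001(✓)  11101(✓)  11110(✓)  11111(✓)
size-2^1 implicants → -0000  -0011  -0101(✓)  -0110(✓)  -1101(✓)  -1110(✓)  0-000  0-011  0-101(✓)  0-110(✓)  00-10(✓)  00-11(✓)  000-0  0001-(✓)  001-1  0011-(✓)  1-001(✓)  1-101(✓)  1-110(✓)  10-00(✓)  10-01(✓)  100-1  1000-(✓)  101-0  1010-(✓)  11-01(✓)  111-1  1111-
size-2^2 implicants → --101  --110  00-1-  1--01  10-0-
Unchecked terms (primes): --101, --110, -0000, -0011, 0-000, 0-011, 00-1-, 000-0, 001-1, 1--01, 10-0-, 100-1, 101-0, 111-1, 1111-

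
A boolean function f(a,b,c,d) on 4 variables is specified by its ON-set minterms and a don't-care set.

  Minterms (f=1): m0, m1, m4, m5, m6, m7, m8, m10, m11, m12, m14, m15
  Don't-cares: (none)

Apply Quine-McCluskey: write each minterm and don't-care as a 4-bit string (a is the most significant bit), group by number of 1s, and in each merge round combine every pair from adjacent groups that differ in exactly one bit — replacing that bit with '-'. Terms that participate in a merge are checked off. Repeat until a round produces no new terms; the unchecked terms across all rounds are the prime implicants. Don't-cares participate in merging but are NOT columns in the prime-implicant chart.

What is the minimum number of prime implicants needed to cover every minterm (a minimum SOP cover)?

Round 0: 0000✓ 0001✓ 0100✓ 0101✓ 0110✓ 0111✓ 1000✓ 1010✓ 1011✓ 1100✓ 1110✓ 1111✓
Round 1: -000✓ -100✓ -110✓ -111✓ 0-00✓ 0-01✓ 000-✓ 01-0✓ 01-1✓ 010-✓ 011-✓ 1-00✓ 1-10✓ 1-11✓ 10-0✓ 101-✓ 11-0✓ 111-✓
Round 2: --00 -1-0 -11- 0-0- 01-- 1--0 1-1-
PIs = {--00, -1-0, -11-, 0-0-, 01--, 1--0, 1-1-}
Coverage chart:
  m0: --00,0-0-
  m1: 0-0- ←essential
  m4: --00,-1-0,0-0-,01--
  m5: 0-0-,01--
  m6: -1-0,-11-,01--
  m7: -11-,01--
  m8: --00,1--0
  m10: 1--0,1-1-
  m11: 1-1- ←essential
  m12: --00,-1-0,1--0
  m14: -1-0,-11-,1--0,1-1-
  m15: -11-,1-1-
Essential: 0-0-, 1-1-
Petrick residual → --00, -11-
Min cover (4 terms): c'd' + bc + a'c' + ac

4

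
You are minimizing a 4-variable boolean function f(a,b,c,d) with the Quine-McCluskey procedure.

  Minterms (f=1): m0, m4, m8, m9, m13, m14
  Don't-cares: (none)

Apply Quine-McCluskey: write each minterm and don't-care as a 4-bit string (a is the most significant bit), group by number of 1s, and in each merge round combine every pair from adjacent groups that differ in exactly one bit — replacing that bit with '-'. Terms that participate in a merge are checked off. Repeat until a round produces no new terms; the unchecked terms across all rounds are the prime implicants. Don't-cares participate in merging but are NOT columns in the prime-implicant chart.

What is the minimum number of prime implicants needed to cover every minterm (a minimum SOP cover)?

4

size-2^0 implicants → 0000(✓)  0100(✓)  1000(✓)  1001(✓)  1101(✓)  1110
size-2^1 implicants → -000  0-00  1-01  100-
Unchecked terms (primes): -000, 0-00, 1-01, 100-, 1110
Minterm coverage:
  m0 ⊆ -000,0-00
  m4 ⊆ 0-00 [E]
  m8 ⊆ -000,100-
  m9 ⊆ 1-01,100-
  m13 ⊆ 1-01 [E]
  m14 ⊆ 1110 [E]
E = {0-00, 1-01, 1110}
Petrick residual → -000
Cover = b'c'd' + a'c'd' + ac'd + abcd'  |cover|=4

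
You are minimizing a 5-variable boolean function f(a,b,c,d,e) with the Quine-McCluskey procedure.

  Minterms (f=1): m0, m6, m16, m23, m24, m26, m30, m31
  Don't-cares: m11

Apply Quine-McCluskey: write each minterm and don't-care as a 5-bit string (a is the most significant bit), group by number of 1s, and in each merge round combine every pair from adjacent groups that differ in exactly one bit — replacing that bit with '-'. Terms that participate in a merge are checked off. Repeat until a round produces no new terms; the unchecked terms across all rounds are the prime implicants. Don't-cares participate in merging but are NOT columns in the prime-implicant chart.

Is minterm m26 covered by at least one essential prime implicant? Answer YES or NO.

size-2^0 implicants → 00000(✓)  00110  01011  10000(✓)  10111(✓)  11000(✓)  11010(✓)  11110(✓)  11111(✓)
size-2^1 implicants → -0000  1-000  1-111  11-10  110-0  1111-
Unchecked terms (primes): -0000, 00110, 01011, 1-000, 1-111, 11-10, 110-0, 1111-
Minterm coverage:
  m0 ⊆ -0000 [E]
  m6 ⊆ 00110 [E]
  m16 ⊆ -0000,1-000
  m23 ⊆ 1-111 [E]
  m24 ⊆ 1-000,110-0
  m26 ⊆ 11-10,110-0
  m30 ⊆ 11-10,1111-
  m31 ⊆ 1-111,1111-
E = {-0000, 00110, 1-111}

NO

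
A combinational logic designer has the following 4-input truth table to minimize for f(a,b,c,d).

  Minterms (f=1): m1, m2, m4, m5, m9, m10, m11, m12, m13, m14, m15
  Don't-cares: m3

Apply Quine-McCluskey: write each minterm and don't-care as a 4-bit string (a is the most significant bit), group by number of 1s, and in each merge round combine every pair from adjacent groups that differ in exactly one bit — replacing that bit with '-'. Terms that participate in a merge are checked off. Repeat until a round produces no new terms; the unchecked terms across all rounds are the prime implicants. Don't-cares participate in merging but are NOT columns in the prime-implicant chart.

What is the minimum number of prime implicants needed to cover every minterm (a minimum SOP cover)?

size-2^0 implicants → 0001(✓)  0010(✓)  0011(✓)  0100(✓)  0101(✓)  1001(✓)  1010(✓)  1011(✓)  1100(✓)  1101(✓)  1110(✓)  1111(✓)
size-2^1 implicants → -001(✓)  -010(✓)  -011(✓)  -100(✓)  -101(✓)  0-01(✓)  00-1(✓)  001-(✓)  010-(✓)  1-01(✓)  1-10(✓)  1-11(✓)  10-1(✓)  101-(✓)  11-0(✓)  11-1(✓)  110-(✓)  111-(✓)
size-2^2 implicants → --01  -0-1  -01-  -10-  1--1  1-1-  11--
Unchecked terms (primes): --01, -0-1, -01-, -10-, 1--1, 1-1-, 11--
Minterm coverage:
  m1 ⊆ --01,-0-1
  m2 ⊆ -01- [E]
  m4 ⊆ -10- [E]
  m5 ⊆ --01,-10-
  m9 ⊆ --01,-0-1,1--1
  m10 ⊆ -01-,1-1-
  m11 ⊆ -0-1,-01-,1--1,1-1-
  m12 ⊆ -10-,11--
  m13 ⊆ --01,-10-,1--1,11--
  m14 ⊆ 1-1-,11--
  m15 ⊆ 1--1,1-1-,11--
E = {-01-, -10-}
Petrick residual → --01, 1-1-
Cover = c'd + b'c + bc' + ac  |cover|=4

4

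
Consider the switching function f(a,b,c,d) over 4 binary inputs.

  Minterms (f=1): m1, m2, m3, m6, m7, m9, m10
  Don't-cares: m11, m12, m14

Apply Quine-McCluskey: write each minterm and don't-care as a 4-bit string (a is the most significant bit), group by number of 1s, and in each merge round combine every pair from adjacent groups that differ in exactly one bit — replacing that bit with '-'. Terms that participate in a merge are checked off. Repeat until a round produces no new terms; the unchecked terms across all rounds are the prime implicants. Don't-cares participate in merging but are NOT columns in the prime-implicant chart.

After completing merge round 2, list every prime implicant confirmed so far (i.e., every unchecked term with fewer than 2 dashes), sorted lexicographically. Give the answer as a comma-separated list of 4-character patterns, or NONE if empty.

11-0

Round 0: 0001✓ 0010✓ 0011✓ 0110✓ 0111✓ 1001✓ 1010✓ 1011✓ 1100✓ 1110✓
Round 1: -001✓ -010✓ -011✓ -110✓ 0-10✓ 0-11✓ 00-1✓ 001-✓ 011-✓ 1-10✓ 10-1✓ 101-✓ 11-0
Round 2: --10 -0-1 -01- 0-1-
PIs = {--10, -0-1, -01-, 0-1-, 11-0}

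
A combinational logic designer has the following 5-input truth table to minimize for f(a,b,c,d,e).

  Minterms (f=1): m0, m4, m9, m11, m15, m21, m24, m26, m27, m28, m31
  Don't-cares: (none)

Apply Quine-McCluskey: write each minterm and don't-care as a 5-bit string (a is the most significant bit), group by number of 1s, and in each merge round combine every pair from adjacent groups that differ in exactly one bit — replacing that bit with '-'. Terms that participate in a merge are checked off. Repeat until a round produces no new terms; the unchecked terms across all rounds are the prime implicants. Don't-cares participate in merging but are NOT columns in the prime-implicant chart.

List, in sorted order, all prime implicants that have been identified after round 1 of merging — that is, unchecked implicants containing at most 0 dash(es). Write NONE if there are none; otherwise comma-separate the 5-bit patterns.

10101

[col 0] 00000*, 00100*, 01001*, 01011*, 01111*, 10101, 11000*, 11010*, 11011*, 11100*, 11111*
[col 1] -1011*, -1111*, 00-00, 01-11*, 010-1, 11-00, 11-11*, 110-0, 1101-
[col 2] -1-11
Prime implicants: -1-11, 00-00, 010-1, 10101, 11-00, 110-0, 1101-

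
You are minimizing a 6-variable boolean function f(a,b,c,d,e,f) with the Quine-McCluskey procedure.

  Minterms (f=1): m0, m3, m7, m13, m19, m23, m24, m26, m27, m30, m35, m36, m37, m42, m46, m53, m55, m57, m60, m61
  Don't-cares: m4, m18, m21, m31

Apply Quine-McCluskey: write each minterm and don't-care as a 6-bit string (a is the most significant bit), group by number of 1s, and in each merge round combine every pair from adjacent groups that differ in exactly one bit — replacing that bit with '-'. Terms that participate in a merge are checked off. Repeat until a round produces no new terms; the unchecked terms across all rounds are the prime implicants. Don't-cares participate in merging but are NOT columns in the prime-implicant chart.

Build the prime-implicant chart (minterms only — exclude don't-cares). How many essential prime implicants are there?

size-2^0 implicants → 000000(✓)  000011(✓)  000100(✓)  000111(✓)  001101  010010(✓)  010011(✓)  010101(✓)  010111(✓)  011000(✓)  011010(✓)  011011(✓)  011110(✓)  011111(✓)  100011(✓)  100100(✓)  100101(✓)  101010(✓)  101110(✓)  110101(✓)  110111(✓)  111001(✓)  111100(✓)  111101(✓)
size-2^1 implicants → -00011  -00100  -10101(✓)  -10111(✓)  0-0011(✓)  0-0111(✓)  000-00  000-11(✓)  01-010(✓)  01-011(✓)  01-111(✓)  010-11(✓)  01001-(✓)  0101-1(✓)  011-10(✓)  011-11(✓)  0110-0  01101-(✓)  01111-(✓)  1-0101  10010-  101-10  11-101  1101-1(✓)  111-01  11110-
size-2^2 implicants → -101-1  0-0-11  01--11  01-01-  011-1-
Unchecked terms (primes): -00011, -00100, -101-1, 0-0-11, 000-00, 001101, 01--11, 01-01-, 011-1-, 0110-0, 1-0101, 10010-, 101-10, 11-101, 111-01, 11110-
Minterm coverage:
  m0 ⊆ 000-00 [E]
  m3 ⊆ -00011,0-0-11
  m7 ⊆ 0-0-11 [E]
  m13 ⊆ 001101 [E]
  m19 ⊆ 0-0-11,01--11,01-01-
  m23 ⊆ -101-1,0-0-11,01--11
  m24 ⊆ 0110-0 [E]
  m26 ⊆ 01-01-,011-1-,0110-0
  m27 ⊆ 01--11,01-01-,011-1-
  m30 ⊆ 011-1- [E]
  m35 ⊆ -00011 [E]
  m36 ⊆ -00100,10010-
  m37 ⊆ 1-0101,10010-
  m42 ⊆ 101-10 [E]
  m46 ⊆ 101-10 [E]
  m53 ⊆ -101-1,1-0101,11-101
  m55 ⊆ -101-1 [E]
  m57 ⊆ 111-01 [E]
  m60 ⊆ 11110- [E]
  m61 ⊆ 11-101,111-01,11110-
E = {-00011, -101-1, 0-0-11, 000-00, 001101, 011-1-, 0110-0, 101-10, 111-01, 11110-}

10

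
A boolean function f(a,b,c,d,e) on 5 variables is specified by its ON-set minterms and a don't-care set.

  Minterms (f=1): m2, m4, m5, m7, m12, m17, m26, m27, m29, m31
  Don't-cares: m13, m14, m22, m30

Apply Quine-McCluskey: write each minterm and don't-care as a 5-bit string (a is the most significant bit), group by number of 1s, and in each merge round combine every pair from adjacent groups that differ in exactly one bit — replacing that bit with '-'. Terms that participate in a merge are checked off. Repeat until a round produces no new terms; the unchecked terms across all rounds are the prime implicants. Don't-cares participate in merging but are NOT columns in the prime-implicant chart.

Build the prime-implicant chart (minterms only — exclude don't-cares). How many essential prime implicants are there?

size-2^0 implicants → 00010  00100(✓)  00101(✓)  00111(✓)  01100(✓)  01101(✓)  01110(✓)  10001  10110(✓)  11010(✓)  11011(✓)  11101(✓)  11110(✓)  11111(✓)
size-2^1 implicants → -1101  -1110  0-100(✓)  0-101(✓)  001-1  0010-(✓)  011-0  0110-(✓)  1-110  11-10(✓)  11-11(✓)  1101-(✓)  111-1  1111-(✓)
size-2^2 implicants → 0-10-  11-1-
Unchecked terms (primes): -1101, -1110, 0-10-, 00010, 001-1, 011-0, 1-110, 10001, 11-1-, 111-1
Minterm coverage:
  m2 ⊆ 00010 [E]
  m4 ⊆ 0-10- [E]
  m5 ⊆ 0-10-,001-1
  m7 ⊆ 001-1 [E]
  m12 ⊆ 0-10-,011-0
  m17 ⊆ 10001 [E]
  m26 ⊆ 11-1- [E]
  m27 ⊆ 11-1- [E]
  m29 ⊆ -1101,111-1
  m31 ⊆ 11-1-,111-1
E = {0-10-, 00010, 001-1, 10001, 11-1-}

5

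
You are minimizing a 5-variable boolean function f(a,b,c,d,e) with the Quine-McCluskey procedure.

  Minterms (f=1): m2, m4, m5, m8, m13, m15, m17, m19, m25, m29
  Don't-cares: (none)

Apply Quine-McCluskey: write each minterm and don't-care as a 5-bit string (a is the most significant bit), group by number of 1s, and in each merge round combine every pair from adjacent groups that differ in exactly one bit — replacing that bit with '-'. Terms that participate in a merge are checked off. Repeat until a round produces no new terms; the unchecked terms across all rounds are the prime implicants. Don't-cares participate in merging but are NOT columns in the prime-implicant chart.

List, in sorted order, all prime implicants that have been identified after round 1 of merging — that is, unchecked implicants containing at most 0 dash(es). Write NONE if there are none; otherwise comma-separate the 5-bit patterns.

Round 0: 00010 00100✓ 00101✓ 01000 01101✓ 01111✓ 10001✓ 10011✓ 11001✓ 11101✓
Round 1: -1101 0-101 0010- 011-1 1-001 100-1 11-01
PIs = {-1101, 0-101, 00010, 0010-, 01000, 011-1, 1-001, 100-1, 11-01}

00010, 01000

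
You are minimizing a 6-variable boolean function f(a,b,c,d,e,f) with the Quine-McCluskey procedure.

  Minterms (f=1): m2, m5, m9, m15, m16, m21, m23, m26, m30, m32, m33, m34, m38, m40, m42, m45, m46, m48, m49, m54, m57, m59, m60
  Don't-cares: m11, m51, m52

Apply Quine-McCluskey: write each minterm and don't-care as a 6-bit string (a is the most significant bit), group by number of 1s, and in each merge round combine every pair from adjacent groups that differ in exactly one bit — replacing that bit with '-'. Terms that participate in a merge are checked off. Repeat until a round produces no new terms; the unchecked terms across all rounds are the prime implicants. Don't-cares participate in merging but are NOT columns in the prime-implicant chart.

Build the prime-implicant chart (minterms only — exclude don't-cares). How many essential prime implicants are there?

13

[col 0] 000010*, 000101*, 001001*, 001011*, 001111*, 010000*, 010101*, 010111*, 011010*, 011110*, 100000*, 100001*, 100010*, 100110*, 101000*, 101010*, 101101, 101110*, 110000*, 110001*, 110011*, 110100*, 110110*, 111001*, 111011*, 111100*
[col 1] -00010, -10000, 0-0101, 001-11, 0010-1, 0101-1, 011-10, 1-0000*, 1-0001*, 1-0110, 10-000*, 10-010*, 10-110*, 100-10*, 1000-0*, 10000-*, 101-10*, 1010-0*, 11-001*, 11-011*, 11-100, 110-00, 1100-1*, 11000-*, 1101-0, 1110-1*
[col 2] 1-000-, 10--10, 10-0-0, 11-0-1
Prime implicants: -00010, -10000, 0-0101, 001-11, 0010-1, 0101-1, 011-10, 1-000-, 1-0110, 10--10, 10-0-0, 101101, 11-0-1, 11-100, 110-00, 1101-0
PI chart (minterm → PIs covering it):
  2 | -00010  (sole → essential)
  5 | 0-0101  (sole → essential)
  9 | 0010-1  (sole → essential)
  15 | 001-11  (sole → essential)
  16 | -10000  (sole → essential)
  21 | 0-0101,0101-1
  23 | 0101-1  (sole → essential)
  26 | 011-10  (sole → essential)
  30 | 011-10  (sole → essential)
  32 | 1-000-,10-0-0
  33 | 1-000-  (sole → essential)
  34 | -00010,10--10,10-0-0
  38 | 1-0110,10--10
  40 | 10-0-0  (sole → essential)
  42 | 10--10,10-0-0
  45 | 101101  (sole → essential)
  46 | 10--10  (sole → essential)
  48 | -10000,1-000-,110-00
  49 | 1-000-,11-0-1
  54 | 1-0110,1101-0
  57 | 11-0-1  (sole → essential)
  59 | 11-0-1  (sole → essential)
  60 | 11-100  (sole → essential)
Essential prime implicants: -00010, -10000, 0-0101, 001-11, 0010-1, 0101-1, 011-10, 1-000-, 10--10, 10-0-0, 101101, 11-0-1, 11-100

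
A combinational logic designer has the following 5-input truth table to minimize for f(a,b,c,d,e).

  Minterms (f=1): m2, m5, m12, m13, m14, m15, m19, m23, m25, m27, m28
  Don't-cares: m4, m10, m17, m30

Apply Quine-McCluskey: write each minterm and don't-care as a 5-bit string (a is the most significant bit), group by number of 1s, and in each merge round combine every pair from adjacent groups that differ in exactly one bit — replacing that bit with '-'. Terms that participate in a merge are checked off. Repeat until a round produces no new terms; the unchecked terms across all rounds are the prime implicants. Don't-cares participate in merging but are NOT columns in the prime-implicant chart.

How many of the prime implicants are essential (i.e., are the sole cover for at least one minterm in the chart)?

6

size-2^0 implicants → 00010(✓)  00100(✓)  00101(✓)  01010(✓)  01100(✓)  01101(✓)  01110(✓)  01111(✓)  10001(✓)  10011(✓)  10111(✓)  11001(✓)  11011(✓)  11100(✓)  11110(✓)
size-2^1 implicants → -1100(✓)  -1110(✓)  0-010  0-100(✓)  0-101(✓)  0010-(✓)  01-10  011-0(✓)  011-1(✓)  0110-(✓)  0111-(✓)  1-001(✓)  1-011(✓)  10-11  100-1(✓)  110-1(✓)  111-0(✓)
size-2^2 implicants → -11-0  0-10-  011--  1-0-1
Unchecked terms (primes): -11-0, 0-010, 0-10-, 01-10, 011--, 1-0-1, 10-11
Minterm coverage:
  m2 ⊆ 0-010 [E]
  m5 ⊆ 0-10- [E]
  m12 ⊆ -11-0,0-10-,011--
  m13 ⊆ 0-10-,011--
  m14 ⊆ -11-0,01-10,011--
  m15 ⊆ 011-- [E]
  m19 ⊆ 1-0-1,10-11
  m23 ⊆ 10-11 [E]
  m25 ⊆ 1-0-1 [E]
  m27 ⊆ 1-0-1 [E]
  m28 ⊆ -11-0 [E]
E = {-11-0, 0-010, 0-10-, 011--, 1-0-1, 10-11}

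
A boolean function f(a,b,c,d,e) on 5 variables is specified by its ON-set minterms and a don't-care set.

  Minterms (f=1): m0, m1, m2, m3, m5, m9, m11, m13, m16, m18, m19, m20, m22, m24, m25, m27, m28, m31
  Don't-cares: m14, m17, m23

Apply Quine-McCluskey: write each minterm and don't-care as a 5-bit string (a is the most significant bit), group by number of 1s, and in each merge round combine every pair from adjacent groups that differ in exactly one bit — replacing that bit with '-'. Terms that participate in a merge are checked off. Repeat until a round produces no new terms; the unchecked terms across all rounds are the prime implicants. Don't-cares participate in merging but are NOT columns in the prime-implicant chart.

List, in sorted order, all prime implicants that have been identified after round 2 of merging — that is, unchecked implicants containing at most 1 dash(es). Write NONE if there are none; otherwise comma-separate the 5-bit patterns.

01110

[col 0] 00000*, 00001*, 00010*, 00011*, 00101*, 01001*, 01011*, 01101*, 01110, 10000*, 10001*, 10010*, 10011*, 10100*, 10110*, 10111*, 11000*, 11001*, 11011*, 11100*, 11111*
[col 1] -0000*, -0001*, -0010*, -0011*, -1001*, -1011*, 0-001*, 0-011*, 0-101*, 00-01*, 000-0*, 000-1*, 0000-*, 0001-*, 01-01*, 010-1*, 1-000*, 1-001*, 1-011*, 1-100*, 1-111*, 10-00*, 10-10*, 10-11*, 100-0*, 100-1*, 1000-*, 1001-*, 101-0*, 1011-*, 11-00*, 11-11*, 110-1*, 1100-*
[col 2] --001*, --011*, -00-0*, -00-1*, -000-*, -001-*, -10-1*, 0--01, 0-0-1*, 000--*, 1--00, 1--11, 1-0-1*, 1-00-, 10--0, 10-1-, 100--*
[col 3] --0-1, -00--
Prime implicants: --0-1, -00--, 0--01, 01110, 1--00, 1--11, 1-00-, 10--0, 10-1-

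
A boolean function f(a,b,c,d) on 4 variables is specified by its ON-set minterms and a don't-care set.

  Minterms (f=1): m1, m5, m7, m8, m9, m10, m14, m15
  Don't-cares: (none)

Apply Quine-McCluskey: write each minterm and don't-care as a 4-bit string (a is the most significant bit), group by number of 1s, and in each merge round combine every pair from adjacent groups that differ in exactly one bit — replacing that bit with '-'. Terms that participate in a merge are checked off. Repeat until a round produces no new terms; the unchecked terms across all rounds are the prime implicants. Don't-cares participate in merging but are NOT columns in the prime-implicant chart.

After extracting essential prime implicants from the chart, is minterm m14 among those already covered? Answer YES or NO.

[col 0] 0001*, 0101*, 0111*, 1000*, 1001*, 1010*, 1110*, 1111*
[col 1] -001, -111, 0-01, 01-1, 1-10, 10-0, 100-, 111-
Prime implicants: -001, -111, 0-01, 01-1, 1-10, 10-0, 100-, 111-
PI chart (minterm → PIs covering it):
  1 | -001,0-01
  5 | 0-01,01-1
  7 | -111,01-1
  8 | 10-0,100-
  9 | -001,100-
  10 | 1-10,10-0
  14 | 1-10,111-
  15 | -111,111-
(no essential prime implicants)

NO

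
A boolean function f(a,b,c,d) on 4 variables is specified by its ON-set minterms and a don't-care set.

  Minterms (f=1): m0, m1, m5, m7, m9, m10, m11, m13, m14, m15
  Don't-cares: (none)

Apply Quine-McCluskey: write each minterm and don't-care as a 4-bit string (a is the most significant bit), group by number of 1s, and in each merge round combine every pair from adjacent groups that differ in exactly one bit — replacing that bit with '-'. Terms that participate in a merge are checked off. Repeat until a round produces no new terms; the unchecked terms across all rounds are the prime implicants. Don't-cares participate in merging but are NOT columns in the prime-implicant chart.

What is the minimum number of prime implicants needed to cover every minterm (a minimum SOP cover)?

[col 0] 0000*, 0001*, 0101*, 0111*, 1001*, 1010*, 1011*, 1101*, 1110*, 1111*
[col 1] -001*, -101*, -111*, 0-01*, 000-, 01-1*, 1-01*, 1-10*, 1-11*, 10-1*, 101-*, 11-1*, 111-*
[col 2] --01, -1-1, 1--1, 1-1-
Prime implicants: --01, -1-1, 000-, 1--1, 1-1-
PI chart (minterm → PIs covering it):
  0 | 000-  (sole → essential)
  1 | --01,000-
  5 | --01,-1-1
  7 | -1-1  (sole → essential)
  9 | --01,1--1
  10 | 1-1-  (sole → essential)
  11 | 1--1,1-1-
  13 | --01,-1-1,1--1
  14 | 1-1-  (sole → essential)
  15 | -1-1,1--1,1-1-
Essential prime implicants: -1-1, 000-, 1-1-
Petrick residual → --01
Minimum SOP uses 4 PIs: c'd + bd + a'b'c' + ac

4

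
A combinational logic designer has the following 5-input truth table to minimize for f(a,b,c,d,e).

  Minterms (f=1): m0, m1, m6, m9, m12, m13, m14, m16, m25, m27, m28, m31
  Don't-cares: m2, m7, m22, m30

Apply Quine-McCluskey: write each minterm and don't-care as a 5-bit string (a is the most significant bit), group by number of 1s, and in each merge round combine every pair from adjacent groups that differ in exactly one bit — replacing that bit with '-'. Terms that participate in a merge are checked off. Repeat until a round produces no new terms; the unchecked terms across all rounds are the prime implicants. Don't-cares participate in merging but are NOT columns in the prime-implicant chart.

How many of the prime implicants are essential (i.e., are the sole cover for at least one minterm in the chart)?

[col 0] 00000*, 00001*, 00010*, 00110*, 00111*, 01001*, 01100*, 01101*, 01110*, 10000*, 10110*, 11001*, 11011*, 11100*, 11110*, 11111*
[col 1] -0000, -0110*, -1001, -1100*, -1110*, 0-001, 0-110*, 00-10, 000-0, 0000-, 0011-, 01-01, 011-0*, 0110-, 1-110*, 11-11, 110-1, 111-0*, 1111-
[col 2] --110, -11-0
Prime implicants: --110, -0000, -1001, -11-0, 0-001, 00-10, 000-0, 0000-, 0011-, 01-01, 0110-, 11-11, 110-1, 1111-
PI chart (minterm → PIs covering it):
  0 | -0000,000-0,0000-
  1 | 0-001,0000-
  6 | --110,00-10,0011-
  9 | -1001,0-001,01-01
  12 | -11-0,0110-
  13 | 01-01,0110-
  14 | --110,-11-0
  16 | -0000  (sole → essential)
  25 | -1001,110-1
  27 | 11-11,110-1
  28 | -11-0  (sole → essential)
  31 | 11-11,1111-
Essential prime implicants: -0000, -11-0

2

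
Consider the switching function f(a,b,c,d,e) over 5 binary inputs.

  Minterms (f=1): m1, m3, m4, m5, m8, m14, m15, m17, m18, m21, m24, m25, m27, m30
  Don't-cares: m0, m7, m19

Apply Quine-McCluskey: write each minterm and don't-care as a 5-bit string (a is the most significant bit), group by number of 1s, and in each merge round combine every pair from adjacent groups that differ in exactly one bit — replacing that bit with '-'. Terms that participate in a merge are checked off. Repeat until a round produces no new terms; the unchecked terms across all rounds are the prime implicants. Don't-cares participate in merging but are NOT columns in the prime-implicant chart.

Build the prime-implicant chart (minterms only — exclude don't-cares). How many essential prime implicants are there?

Round 0: 00000✓ 00001✓ 00011✓ 00100✓ 00101✓ 00111✓ 01000✓ 01110✓ 01111✓ 10001✓ 10010✓ 10011✓ 10101✓ 11000✓ 11001✓ 11011✓ 11110✓
Round 1: -0001✓ -0011✓ -0101✓ -1000 -1110 0-000 0-111 00-00✓ 00-01✓ 00-11✓ 000-1✓ 0000-✓ 001-1✓ 0010-✓ 0111- 1-001✓ 1-011✓ 10-01✓ 100-1✓ 1001- 110-1✓ 1100-
Round 2: -0-01 -00-1 00--1 00-0- 1-0-1
PIs = {-0-01, -00-1, -1000, -1110, 0-000, 0-111, 00--1, 00-0-, 0111-, 1-0-1, 1001-, 1100-}
Coverage chart:
  m1: -0-01,-00-1,00--1,00-0-
  m3: -00-1,00--1
  m4: 00-0- ←essential
  m5: -0-01,00--1,00-0-
  m8: -1000,0-000
  m14: -1110,0111-
  m15: 0-111,0111-
  m17: -0-01,-00-1,1-0-1
  m18: 1001- ←essential
  m21: -0-01 ←essential
  m24: -1000,1100-
  m25: 1-0-1,1100-
  m27: 1-0-1 ←essential
  m30: -1110 ←essential
Essential: -0-01, -1110, 00-0-, 1-0-1, 1001-

5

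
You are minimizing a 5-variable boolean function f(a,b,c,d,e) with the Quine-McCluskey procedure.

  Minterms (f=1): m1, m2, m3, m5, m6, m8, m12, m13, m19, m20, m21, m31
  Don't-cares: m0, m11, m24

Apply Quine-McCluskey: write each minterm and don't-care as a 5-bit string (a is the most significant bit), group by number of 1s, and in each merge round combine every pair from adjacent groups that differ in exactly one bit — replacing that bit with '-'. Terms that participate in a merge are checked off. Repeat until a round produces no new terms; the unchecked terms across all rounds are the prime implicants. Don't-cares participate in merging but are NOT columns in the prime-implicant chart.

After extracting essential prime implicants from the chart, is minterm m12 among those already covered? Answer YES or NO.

size-2^0 implicants → 00000(✓)  00001(✓)  00010(✓)  00011(✓)  00101(✓)  00110(✓)  01000(✓)  01011(✓)  01100(✓)  01101(✓)  10011(✓)  10100(✓)  10101(✓)  11000(✓)  11111
size-2^1 implicants → -0011  -0101  -1000  0-000  0-011  0-101  00-01  00-10  000-0(✓)  000-1(✓)  0000-(✓)  0001-(✓)  01-00  0110-  1010-
size-2^2 implicants → 000--
Unchecked terms (primes): -0011, -0101, -1000, 0-000, 0-011, 0-101, 00-01, 00-10, 000--, 01-00, 0110-, 1010-, 11111
Minterm coverage:
  m1 ⊆ 00-01,000--
  m2 ⊆ 00-10,000--
  m3 ⊆ -0011,0-011,000--
  m5 ⊆ -0101,0-101,00-01
  m6 ⊆ 00-10 [E]
  m8 ⊆ -1000,0-000,01-00
  m12 ⊆ 01-00,0110-
  m13 ⊆ 0-101,0110-
  m19 ⊆ -0011 [E]
  m20 ⊆ 1010- [E]
  m21 ⊆ -0101,1010-
  m31 ⊆ 11111 [E]
E = {-0011, 00-10, 1010-, 11111}

NO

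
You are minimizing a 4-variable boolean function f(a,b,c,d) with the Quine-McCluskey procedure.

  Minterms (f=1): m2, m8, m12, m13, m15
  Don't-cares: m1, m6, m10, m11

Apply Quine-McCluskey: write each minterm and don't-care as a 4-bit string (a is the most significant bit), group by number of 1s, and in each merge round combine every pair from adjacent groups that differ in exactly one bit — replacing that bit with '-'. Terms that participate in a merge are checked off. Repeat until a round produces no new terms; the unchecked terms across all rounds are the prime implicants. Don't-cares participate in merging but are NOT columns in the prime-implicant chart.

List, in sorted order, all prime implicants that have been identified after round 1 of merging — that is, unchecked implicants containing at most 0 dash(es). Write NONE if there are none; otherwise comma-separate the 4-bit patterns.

Round 0: 0001 0010✓ 0110✓ 1000✓ 1010✓ 1011✓ 1100✓ 1101✓ 1111✓
Round 1: -010 0-10 1-00 1-11 10-0 101- 11-1 110-
PIs = {-010, 0-10, 0001, 1-00, 1-11, 10-0, 101-, 11-1, 110-}

0001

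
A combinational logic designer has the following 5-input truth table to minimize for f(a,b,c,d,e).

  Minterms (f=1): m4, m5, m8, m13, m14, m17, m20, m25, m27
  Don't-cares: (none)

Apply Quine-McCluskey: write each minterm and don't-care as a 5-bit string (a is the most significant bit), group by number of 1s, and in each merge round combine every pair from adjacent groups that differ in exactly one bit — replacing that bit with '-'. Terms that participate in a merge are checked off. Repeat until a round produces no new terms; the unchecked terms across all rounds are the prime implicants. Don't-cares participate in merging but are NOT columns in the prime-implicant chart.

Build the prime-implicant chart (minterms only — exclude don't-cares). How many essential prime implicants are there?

6

[col 0] 00100*, 00101*, 01000, 01101*, 01110, 10001*, 10100*, 11001*, 11011*
[col 1] -0100, 0-101, 0010-, 1-001, 110-1
Prime implicants: -0100, 0-101, 0010-, 01000, 01110, 1-001, 110-1
PI chart (minterm → PIs covering it):
  4 | -0100,0010-
  5 | 0-101,0010-
  8 | 01000  (sole → essential)
  13 | 0-101  (sole → essential)
  14 | 01110  (sole → essential)
  17 | 1-001  (sole → essential)
  20 | -0100  (sole → essential)
  25 | 1-001,110-1
  27 | 110-1  (sole → essential)
Essential prime implicants: -0100, 0-101, 01000, 01110, 1-001, 110-1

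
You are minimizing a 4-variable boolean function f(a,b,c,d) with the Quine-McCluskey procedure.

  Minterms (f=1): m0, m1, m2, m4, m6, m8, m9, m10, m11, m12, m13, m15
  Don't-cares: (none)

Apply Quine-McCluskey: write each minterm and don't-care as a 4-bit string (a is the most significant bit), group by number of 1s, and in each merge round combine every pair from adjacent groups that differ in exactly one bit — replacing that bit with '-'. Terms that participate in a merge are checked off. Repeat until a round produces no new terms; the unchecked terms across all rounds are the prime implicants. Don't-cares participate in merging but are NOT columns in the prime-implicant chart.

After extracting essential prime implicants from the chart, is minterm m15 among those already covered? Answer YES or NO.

YES

[col 0] 0000*, 0001*, 0010*, 0100*, 0110*, 1000*, 1001*, 1010*, 1011*, 1100*, 1101*, 1111*
[col 1] -000*, -001*, -010*, -100*, 0-00*, 0-10*, 00-0*, 000-*, 01-0*, 1-00*, 1-01*, 1-11*, 10-0*, 10-1*, 100-*, 101-*, 11-1*, 110-*
[col 2] --00, -0-0, -00-, 0--0, 1--1, 1-0-, 10--
Prime implicants: --00, -0-0, -00-, 0--0, 1--1, 1-0-, 10--
PI chart (minterm → PIs covering it):
  0 | --00,-0-0,-00-,0--0
  1 | -00-  (sole → essential)
  2 | -0-0,0--0
  4 | --00,0--0
  6 | 0--0  (sole → essential)
  8 | --00,-0-0,-00-,1-0-,10--
  9 | -00-,1--1,1-0-,10--
  10 | -0-0,10--
  11 | 1--1,10--
  12 | --00,1-0-
  13 | 1--1,1-0-
  15 | 1--1  (sole → essential)
Essential prime implicants: -00-, 0--0, 1--1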